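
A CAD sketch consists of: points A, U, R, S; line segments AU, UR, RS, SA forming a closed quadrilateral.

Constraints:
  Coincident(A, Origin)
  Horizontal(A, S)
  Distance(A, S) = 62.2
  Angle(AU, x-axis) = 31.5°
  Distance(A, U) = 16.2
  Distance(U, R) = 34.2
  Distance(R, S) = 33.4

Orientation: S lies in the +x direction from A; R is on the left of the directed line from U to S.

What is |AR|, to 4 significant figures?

50.40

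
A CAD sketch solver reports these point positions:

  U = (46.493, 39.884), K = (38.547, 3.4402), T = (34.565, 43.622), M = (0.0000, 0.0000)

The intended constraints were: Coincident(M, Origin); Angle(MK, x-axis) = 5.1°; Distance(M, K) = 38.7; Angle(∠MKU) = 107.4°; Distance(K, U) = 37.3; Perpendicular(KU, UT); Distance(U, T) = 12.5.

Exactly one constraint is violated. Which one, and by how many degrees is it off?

Perpendicular(KU, UT) — off by 5.10°.

M = (0.00, 0.00) ✓; MK at 5.100° ✓; |MK| = 38.70 ✓; ∠MKU = 107.4° ✓; |KU| = 37.30 ✓; ∠(KU, UT) = 84.90° ✗; |UT| = 12.50 ✓.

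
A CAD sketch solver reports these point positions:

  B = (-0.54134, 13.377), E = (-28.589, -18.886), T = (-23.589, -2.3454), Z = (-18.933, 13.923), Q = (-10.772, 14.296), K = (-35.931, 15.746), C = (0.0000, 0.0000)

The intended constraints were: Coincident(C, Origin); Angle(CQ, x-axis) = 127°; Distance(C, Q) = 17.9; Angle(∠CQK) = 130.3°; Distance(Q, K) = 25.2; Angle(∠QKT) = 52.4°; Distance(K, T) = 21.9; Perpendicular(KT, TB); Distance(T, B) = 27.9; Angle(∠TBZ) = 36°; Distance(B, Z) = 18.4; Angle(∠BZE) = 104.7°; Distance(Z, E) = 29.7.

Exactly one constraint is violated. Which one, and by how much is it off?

Distance(Z, E) = 29.7 — off by 4.50.

C = (0.00, 0.00) ✓; CQ at 127.0° ✓; |CQ| = 17.90 ✓; ∠CQK = 130.3° ✓; |QK| = 25.20 ✓; ∠QKT = 52.40° ✓; |KT| = 21.90 ✓; ∠(KT, TB) = 90.00° ✓; |TB| = 27.90 ✓; ∠TBZ = 36.00° ✓; |BZ| = 18.40 ✓; ∠BZE = 104.7° ✓; |ZE| = 34.20 ✗.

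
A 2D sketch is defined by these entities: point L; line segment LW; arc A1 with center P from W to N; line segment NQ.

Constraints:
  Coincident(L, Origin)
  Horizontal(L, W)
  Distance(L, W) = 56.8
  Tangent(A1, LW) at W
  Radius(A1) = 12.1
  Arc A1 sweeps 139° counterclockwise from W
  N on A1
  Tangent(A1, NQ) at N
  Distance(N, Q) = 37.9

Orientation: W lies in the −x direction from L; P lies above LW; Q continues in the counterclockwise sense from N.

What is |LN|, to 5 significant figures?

53.275

L is at the origin; L and W share the same y with |LW| = 56.8 and W on the −x side, so W = (-56.800, 0.0000). Tangency of A1 to LW means the radius PW is perpendicular to LW, so P = W + (0, 12.1) = (-56.800, 12.100). On A1, W sits at bearing -90° from P; a 139° counterclockwise sweep puts N at bearing 49°, so N = P + 12.1·(cos 49°, sin 49°) = (-48.862, 21.232). Then |LN| = |N − L| = 53.275.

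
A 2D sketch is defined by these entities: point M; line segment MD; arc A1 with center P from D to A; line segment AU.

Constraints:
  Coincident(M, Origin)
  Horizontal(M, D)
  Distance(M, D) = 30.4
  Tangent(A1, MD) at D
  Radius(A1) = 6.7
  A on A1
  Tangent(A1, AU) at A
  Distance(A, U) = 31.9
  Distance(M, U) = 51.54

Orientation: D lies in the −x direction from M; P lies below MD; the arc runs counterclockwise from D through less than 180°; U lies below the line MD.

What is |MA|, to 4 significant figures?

37.80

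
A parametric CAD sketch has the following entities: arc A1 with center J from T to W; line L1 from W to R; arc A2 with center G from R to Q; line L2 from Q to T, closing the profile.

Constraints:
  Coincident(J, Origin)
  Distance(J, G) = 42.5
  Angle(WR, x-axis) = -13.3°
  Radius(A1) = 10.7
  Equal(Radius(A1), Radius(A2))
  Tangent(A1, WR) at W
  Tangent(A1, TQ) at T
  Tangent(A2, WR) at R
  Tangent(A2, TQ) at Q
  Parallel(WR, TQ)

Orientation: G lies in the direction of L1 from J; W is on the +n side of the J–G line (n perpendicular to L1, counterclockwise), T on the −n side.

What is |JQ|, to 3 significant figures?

43.8

Tangency of A1 to both parallel lines with radius 10.7 puts W and T at J ± 10.7·n: W = (2.46, 10.4), T = (-2.46, -10.4). Equal radii place R and Q the same way about G: R = G + 10.7·n = (43.8, 0.636), Q = G − 10.7·n = (38.9, -20.2). Then |JQ| = |Q − J| = 43.8.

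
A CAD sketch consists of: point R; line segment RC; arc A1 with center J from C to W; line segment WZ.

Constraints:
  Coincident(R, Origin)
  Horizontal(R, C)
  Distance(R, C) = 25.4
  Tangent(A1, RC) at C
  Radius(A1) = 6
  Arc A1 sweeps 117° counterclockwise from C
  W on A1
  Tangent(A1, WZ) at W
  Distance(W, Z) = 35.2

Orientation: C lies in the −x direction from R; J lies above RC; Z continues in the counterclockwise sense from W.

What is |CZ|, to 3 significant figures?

41.5

On A1, C sits at bearing -90° from J; a 117° counterclockwise sweep puts W at bearing 27°, so W = J + 6.0·(cos 27°, sin 27°) = (-20.1, 8.72). A1 meets WZ tangentially, so JW is at right angles to WZ, so WZ runs along (−sin 27°, cos 27°); with |WZ| = 35.2, Z = (-36.0, 40.1). Then |CZ| = |Z − C| = 41.5.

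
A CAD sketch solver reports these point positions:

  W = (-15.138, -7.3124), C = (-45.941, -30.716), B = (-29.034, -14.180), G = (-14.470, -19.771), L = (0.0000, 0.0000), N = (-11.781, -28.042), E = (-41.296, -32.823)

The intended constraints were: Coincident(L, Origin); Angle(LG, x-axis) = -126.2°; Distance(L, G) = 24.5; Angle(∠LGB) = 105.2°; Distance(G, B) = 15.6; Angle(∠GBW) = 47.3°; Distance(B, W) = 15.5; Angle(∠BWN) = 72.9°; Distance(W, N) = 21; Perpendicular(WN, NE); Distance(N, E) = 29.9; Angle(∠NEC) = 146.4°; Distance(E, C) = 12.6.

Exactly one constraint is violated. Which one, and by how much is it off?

Distance(E, C) = 12.6 — off by 7.50.

L = (0.00, 0.00) ✓; LG at -126.2° ✓; |LG| = 24.50 ✓; ∠LGB = 105.2° ✓; |GB| = 15.60 ✓; ∠GBW = 47.30° ✓; |BW| = 15.50 ✓; ∠BWN = 72.90° ✓; |WN| = 21.00 ✓; ∠(WN, NE) = 90.00° ✓; |NE| = 29.90 ✓; ∠NEC = 146.4° ✓; |EC| = 5.101 ✗.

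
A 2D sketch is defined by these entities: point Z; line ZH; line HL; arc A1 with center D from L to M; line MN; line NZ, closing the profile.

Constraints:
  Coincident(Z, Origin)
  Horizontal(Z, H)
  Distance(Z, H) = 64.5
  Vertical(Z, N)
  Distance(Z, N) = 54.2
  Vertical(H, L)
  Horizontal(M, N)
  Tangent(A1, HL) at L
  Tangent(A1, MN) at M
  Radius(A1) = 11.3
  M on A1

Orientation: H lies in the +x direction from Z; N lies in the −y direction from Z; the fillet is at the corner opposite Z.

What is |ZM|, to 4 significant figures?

75.95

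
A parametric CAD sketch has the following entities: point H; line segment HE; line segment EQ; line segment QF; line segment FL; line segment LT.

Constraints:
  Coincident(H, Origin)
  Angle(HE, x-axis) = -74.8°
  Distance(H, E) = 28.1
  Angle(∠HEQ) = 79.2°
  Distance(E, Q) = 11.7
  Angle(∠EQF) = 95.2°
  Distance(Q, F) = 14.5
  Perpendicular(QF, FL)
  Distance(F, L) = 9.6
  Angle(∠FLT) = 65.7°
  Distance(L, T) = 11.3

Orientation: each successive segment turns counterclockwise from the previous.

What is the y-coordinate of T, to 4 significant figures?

-19.82

QF is perpendicular to FL, so FL runs at -159.2°; with |FL| = 9.6, L = (3.760, -11.84). ∠FLT = 65.7° gives LT at -44.90° from the x-axis; with |LT| = 11.3, T = (11.76, -19.82). So T.y = -19.82.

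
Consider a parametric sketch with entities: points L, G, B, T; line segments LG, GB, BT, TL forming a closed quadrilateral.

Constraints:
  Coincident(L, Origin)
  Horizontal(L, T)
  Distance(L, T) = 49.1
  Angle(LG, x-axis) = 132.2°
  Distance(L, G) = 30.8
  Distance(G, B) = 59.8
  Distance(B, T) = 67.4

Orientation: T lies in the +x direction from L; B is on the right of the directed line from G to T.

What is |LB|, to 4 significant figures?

36.55

Checks: |GB| = 59.80 ✓; |BT| = 67.40 ✓.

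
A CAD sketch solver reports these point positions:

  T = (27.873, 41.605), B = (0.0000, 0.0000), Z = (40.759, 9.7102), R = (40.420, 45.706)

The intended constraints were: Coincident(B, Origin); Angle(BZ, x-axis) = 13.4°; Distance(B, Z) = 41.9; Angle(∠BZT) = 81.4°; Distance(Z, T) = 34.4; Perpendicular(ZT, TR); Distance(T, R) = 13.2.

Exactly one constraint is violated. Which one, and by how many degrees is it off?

Perpendicular(ZT, TR) — off by 3.90°.

B = (0.00, 0.00) ✓; BZ at 13.40° ✓; |BZ| = 41.90 ✓; ∠BZT = 81.40° ✓; |ZT| = 34.40 ✓; ∠(ZT, TR) = 93.90° ✗; |TR| = 13.20 ✓.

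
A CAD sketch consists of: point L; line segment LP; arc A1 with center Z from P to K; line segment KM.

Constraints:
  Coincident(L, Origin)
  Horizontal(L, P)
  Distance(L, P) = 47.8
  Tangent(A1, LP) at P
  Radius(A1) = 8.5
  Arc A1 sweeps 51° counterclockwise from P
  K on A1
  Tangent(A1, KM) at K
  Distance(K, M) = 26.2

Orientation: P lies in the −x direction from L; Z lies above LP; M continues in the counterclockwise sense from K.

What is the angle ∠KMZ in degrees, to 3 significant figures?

18.0°

L is at the origin; L and P share the same y with |LP| = 47.8 and P on the −x side, so P = (-47.8, 0.00). A1 meets LP tangentially, so ZP is at right angles to LP, so Z = P + (0, 8.5) = (-47.8, 8.50). On A1, P sits at bearing -90° from Z; a 51° counterclockwise sweep puts K at bearing -39°, so K = Z + 8.5·(cos -39°, sin -39°) = (-41.2, 3.15). Since A1 is tangent to KM there, ZK ⟂ KM, so KM runs along (−sin -39°, cos -39°); with |KM| = 26.2, M = (-24.7, 23.5). Then cos ∠KMZ = MK·MZ / (|MK||MZ|), giving 18.0°.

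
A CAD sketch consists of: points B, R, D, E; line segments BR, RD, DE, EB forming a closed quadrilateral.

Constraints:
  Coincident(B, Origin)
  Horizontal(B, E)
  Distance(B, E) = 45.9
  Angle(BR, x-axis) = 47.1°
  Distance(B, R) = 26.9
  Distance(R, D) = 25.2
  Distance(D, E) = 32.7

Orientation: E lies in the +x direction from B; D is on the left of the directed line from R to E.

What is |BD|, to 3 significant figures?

51.5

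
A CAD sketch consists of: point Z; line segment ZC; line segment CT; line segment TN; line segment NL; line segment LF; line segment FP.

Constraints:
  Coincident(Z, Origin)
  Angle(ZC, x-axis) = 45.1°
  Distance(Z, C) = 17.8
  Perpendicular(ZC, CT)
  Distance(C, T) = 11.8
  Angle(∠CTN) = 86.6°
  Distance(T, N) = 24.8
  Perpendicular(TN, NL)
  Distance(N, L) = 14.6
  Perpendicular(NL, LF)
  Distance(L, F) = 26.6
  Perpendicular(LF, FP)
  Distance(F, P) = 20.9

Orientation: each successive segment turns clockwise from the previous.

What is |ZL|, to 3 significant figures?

7.42

Z is at the origin; ZC runs at 45.1° with length 17.8, so C = (12.6, 12.6). The perpendicularity gives CT at right angles to ZC, so CT runs at -44.9°; with |CT| = 11.8, T = (20.9, 4.28). ∠CTN = 86.6° gives TN at -138° from the x-axis; with |TN| = 24.8, N = (2.41, -12.2). TN is perpendicular to NL, so NL runs at 132°; with |NL| = 14.6, L = (-7.31, -1.32). Then |ZL| = |L − Z| = 7.42.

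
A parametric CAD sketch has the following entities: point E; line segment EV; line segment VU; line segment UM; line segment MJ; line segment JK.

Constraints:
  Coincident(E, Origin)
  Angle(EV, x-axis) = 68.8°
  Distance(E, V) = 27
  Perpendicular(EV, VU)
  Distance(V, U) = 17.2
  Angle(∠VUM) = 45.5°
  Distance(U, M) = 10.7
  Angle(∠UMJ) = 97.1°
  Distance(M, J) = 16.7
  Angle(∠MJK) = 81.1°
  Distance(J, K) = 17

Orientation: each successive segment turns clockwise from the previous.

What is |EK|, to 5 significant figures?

42.169

E is at the origin; EV runs at 68.8° with length 27.0, so V = (9.7639, 25.173). EV is perpendicular to VU, so VU runs at -21.200°; with |VU| = 17.2, U = (25.800, 18.953). ∠VUM = 45.5° gives UM at -155.70° from the x-axis; with |UM| = 10.7, M = (16.048, 14.550). ∠UMJ = 97.1° gives MJ at 121.40° from the x-axis; with |MJ| = 16.7, J = (7.3470, 28.804). ∠MJK = 81.1° gives JK at 22.500° from the x-axis; with |JK| = 17.0, K = (23.053, 35.310). Then |EK| = |K − E| = 42.169.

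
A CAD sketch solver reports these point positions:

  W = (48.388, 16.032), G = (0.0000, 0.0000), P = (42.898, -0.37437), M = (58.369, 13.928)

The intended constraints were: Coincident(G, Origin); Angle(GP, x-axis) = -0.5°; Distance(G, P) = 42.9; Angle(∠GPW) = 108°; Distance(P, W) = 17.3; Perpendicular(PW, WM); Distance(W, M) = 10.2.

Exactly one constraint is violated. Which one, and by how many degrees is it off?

Perpendicular(PW, WM) — off by 6.60°.

G = (0.00, 0.00) ✓; GP at -0.5000° ✓; |GP| = 42.90 ✓; ∠GPW = 108.0° ✓; |PW| = 17.30 ✓; ∠(PW, WM) = 83.40° ✗; |WM| = 10.20 ✓.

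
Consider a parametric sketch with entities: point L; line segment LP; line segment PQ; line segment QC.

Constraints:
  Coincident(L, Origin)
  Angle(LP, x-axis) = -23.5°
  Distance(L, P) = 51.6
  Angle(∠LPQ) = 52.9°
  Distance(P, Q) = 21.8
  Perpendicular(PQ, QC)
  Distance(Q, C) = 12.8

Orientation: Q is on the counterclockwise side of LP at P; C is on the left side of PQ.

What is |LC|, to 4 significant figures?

29.85

L is at the origin; LP runs at -23.5° with length 51.6, so P = 51.6·(cos -23.5°, sin -23.5°) = (47.32, -20.58). ∠LPQ = 52.9°, so PQ runs at -23.5° + (180° − 52.9°) = 103.6° from the x-axis; with |PQ| = 21.8, Q = P + 21.8·(cos 103.6°, sin 103.6°) = (42.19, 0.6133). PQ ⟂ QC; with |QC| = 12.8 on the left of PQ, C = Q + 12.8·(-0.9720, -0.2351) = (29.75, -2.397). Then |LC| = |C − L| = 29.85.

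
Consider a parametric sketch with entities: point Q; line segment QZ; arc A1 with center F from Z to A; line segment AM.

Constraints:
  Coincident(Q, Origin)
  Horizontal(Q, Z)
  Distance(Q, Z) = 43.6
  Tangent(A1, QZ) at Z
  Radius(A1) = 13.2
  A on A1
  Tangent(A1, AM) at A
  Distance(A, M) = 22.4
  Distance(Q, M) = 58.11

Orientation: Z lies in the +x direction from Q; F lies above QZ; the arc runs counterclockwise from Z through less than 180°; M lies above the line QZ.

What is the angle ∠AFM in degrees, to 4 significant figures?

59.49°

Checks: ∠(FZ, ZQ) = 90.00° ✓; |FZ| = 13.20 ✓; |FA| = 13.20 ✓; ∠(FA, AM) = 90.00° ✓; |AM| = 22.40 ✓; |QM| = 58.11 ✓.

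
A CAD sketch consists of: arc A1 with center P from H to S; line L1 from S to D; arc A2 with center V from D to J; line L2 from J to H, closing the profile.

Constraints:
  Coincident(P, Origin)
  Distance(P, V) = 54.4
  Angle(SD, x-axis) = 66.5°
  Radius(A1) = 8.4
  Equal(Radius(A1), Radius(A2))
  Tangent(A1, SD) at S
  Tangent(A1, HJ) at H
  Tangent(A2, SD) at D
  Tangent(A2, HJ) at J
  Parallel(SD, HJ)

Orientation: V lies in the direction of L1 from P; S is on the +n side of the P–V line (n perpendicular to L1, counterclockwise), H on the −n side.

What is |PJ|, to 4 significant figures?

55.04

The slot axis is L1's direction at 66.5°, so u = (cos 66.5°, sin 66.5°) = (0.3987, 0.9171) and n = (−sin 66.5°, cos 66.5°) = (-0.9171, 0.3987). P is at the origin and V lies 54.4 along u from P, so V = 54.4·u = (21.69, 49.89). Tangency of A1 to both parallel lines with radius 8.4 puts S and H at P ± 8.4·n: S = (-7.703, 3.349), H = (7.703, -3.349). Equal radii place D and J the same way about V: D = V + 8.4·n = (13.99, 53.24), J = V − 8.4·n = (29.40, 46.54). Then |PJ| = |J − P| = 55.04.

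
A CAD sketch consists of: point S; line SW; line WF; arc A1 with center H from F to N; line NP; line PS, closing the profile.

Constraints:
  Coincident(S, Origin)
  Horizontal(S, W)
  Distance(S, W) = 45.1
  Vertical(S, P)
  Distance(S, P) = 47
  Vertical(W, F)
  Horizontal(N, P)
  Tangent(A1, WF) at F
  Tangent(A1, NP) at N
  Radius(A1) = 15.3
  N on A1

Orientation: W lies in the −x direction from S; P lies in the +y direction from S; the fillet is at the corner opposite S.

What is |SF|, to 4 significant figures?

55.13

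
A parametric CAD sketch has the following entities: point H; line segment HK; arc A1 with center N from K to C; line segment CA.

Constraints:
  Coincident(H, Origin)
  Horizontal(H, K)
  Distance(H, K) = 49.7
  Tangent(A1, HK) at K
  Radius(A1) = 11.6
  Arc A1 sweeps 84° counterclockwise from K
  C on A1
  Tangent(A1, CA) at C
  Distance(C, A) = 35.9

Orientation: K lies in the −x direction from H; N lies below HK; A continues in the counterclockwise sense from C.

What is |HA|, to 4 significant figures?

79.67

H is at the origin; HK is horizontal with |HK| = 49.7 and K on the −x side, so K = (-49.70, 0.000). Tangency of A1 to HK means the radius NK is perpendicular to HK, so N = K + (0, -11.6) = (-49.70, -11.60). On A1, K sits at bearing 90° from N; an 84° counterclockwise sweep puts C at bearing 174°, so C = N + 11.6·(cos 174°, sin 174°) = (-61.24, -10.39). A1 meets CA tangentially, so NC is at right angles to CA, so CA runs along (−sin 174°, cos 174°); with |CA| = 35.9, A = (-64.99, -46.09). Then |HA| = |A − H| = 79.67.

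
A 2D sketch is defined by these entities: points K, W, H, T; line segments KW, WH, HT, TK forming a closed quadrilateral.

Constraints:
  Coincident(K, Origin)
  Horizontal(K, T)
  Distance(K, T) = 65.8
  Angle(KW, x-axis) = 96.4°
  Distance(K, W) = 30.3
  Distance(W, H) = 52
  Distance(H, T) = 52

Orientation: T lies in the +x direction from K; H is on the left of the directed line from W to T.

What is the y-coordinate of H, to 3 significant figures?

47.9

Checks: K.y = 0.00, T.y = 0.00 ✓; |WH| = 52.00 ✓; |HT| = 52.00 ✓.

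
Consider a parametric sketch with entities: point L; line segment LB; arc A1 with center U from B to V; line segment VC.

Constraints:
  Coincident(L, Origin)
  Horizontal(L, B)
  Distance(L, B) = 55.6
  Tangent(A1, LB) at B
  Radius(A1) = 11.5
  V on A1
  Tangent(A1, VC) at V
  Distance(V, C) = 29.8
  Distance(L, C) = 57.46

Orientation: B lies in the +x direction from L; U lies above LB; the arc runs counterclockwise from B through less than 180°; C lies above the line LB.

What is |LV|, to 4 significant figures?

66.41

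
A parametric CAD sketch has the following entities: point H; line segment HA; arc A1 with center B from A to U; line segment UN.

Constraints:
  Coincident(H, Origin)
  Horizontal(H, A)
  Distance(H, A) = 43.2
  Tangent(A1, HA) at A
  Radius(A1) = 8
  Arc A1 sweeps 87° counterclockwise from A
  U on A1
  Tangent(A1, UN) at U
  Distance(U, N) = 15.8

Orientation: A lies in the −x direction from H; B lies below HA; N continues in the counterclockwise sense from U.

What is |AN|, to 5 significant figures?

24.968

On A1, A sits at bearing 90° from B; an 87° counterclockwise sweep puts U at bearing 177°, so U = B + 8.0·(cos 177°, sin 177°) = (-51.189, -7.5813). Since A1 is tangent to UN there, BU ⟂ UN, so UN runs along (−sin 177°, cos 177°); with |UN| = 15.8, N = (-52.016, -23.360). Then |AN| = |N − A| = 24.968.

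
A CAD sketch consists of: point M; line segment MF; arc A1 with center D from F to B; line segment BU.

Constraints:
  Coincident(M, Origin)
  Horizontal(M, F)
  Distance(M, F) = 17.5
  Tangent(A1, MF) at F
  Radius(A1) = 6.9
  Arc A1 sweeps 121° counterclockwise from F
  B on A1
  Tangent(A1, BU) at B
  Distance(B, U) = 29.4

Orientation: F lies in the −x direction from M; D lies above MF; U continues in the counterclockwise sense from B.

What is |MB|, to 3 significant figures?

15.6

Tangency of A1 to MF means the radius DF is perpendicular to MF, so D = F + (0, 6.9) = (-17.5, 6.90). On A1, F sits at bearing -90° from D; a 121° counterclockwise sweep puts B at bearing 31°, so B = D + 6.9·(cos 31°, sin 31°) = (-11.6, 10.5). Then |MB| = |B − M| = 15.6.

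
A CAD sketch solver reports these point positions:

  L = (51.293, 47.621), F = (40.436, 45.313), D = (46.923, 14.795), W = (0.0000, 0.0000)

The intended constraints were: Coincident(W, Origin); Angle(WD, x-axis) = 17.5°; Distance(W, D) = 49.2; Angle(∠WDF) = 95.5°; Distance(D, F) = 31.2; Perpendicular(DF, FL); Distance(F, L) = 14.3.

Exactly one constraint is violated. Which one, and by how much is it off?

Distance(F, L) = 14.3 — off by 3.20.

W = (0.00, 0.00) ✓; WD at 17.50° ✓; |WD| = 49.20 ✓; ∠WDF = 95.50° ✓; |DF| = 31.20 ✓; ∠(DF, FL) = 90.00° ✓; |FL| = 11.10 ✗.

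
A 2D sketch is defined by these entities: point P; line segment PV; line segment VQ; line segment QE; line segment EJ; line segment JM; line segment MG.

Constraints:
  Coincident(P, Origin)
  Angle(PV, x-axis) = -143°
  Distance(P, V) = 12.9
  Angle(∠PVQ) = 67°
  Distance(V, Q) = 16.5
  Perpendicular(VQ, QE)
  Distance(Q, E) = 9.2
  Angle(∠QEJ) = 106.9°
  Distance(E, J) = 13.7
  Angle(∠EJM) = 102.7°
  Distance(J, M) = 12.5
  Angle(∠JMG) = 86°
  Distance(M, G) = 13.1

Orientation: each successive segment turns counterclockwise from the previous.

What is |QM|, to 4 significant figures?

19.42

P is at the origin; PV runs at -143.0° with length 12.9, so V = (-10.30, -7.763). ∠PVQ = 67.0° gives VQ at -30.00° from the x-axis; with |VQ| = 16.5, Q = (3.987, -16.01). VQ is perpendicular to QE, so QE runs at 60.00°; with |QE| = 9.2, E = (8.587, -8.046). ∠QEJ = 106.9° gives EJ at 133.1° from the x-axis; with |EJ| = 13.7, J = (-0.7738, 1.957). ∠EJM = 102.7° gives JM at -149.6° from the x-axis; with |JM| = 12.5, M = (-11.56, -4.368). Then |QM| = |M − Q| = 19.42.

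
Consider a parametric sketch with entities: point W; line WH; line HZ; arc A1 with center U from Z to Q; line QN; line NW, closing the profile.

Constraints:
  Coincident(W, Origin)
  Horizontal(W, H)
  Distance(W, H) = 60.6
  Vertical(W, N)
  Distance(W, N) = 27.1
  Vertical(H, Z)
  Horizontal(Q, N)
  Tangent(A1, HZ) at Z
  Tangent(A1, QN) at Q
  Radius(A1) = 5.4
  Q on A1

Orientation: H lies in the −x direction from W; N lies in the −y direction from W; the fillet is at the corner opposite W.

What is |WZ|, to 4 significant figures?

64.37

W is at the origin; W and H share the same y with |WH| = 60.6 and H on the −x side, so H = (-60.60, 0.000). WN is vertical with |WN| = 27.1 and N on the −y side, so N = (0.000, -27.10). The virtual corner opposite W is at (-60.60, -27.10). Tangency of A1 to HZ means the radius UZ is perpendicular to HZ and tangency of A1 to QN means the radius UQ is perpendicular to QN, with radius 5.4, so the center U sits 5.4 in from both sides at U = (-55.20, -21.70). That places the tangent points at Z = (-60.60, -21.70) on HZ and Q = (-55.20, -27.10) on QN. Then |WZ| = |Z − W| = 64.37.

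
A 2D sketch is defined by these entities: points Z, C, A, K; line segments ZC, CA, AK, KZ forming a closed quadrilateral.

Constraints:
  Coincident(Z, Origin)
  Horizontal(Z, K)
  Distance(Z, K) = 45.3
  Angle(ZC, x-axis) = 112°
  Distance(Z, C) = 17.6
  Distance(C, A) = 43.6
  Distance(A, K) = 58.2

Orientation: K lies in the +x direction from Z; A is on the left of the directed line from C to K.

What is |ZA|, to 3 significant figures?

55.1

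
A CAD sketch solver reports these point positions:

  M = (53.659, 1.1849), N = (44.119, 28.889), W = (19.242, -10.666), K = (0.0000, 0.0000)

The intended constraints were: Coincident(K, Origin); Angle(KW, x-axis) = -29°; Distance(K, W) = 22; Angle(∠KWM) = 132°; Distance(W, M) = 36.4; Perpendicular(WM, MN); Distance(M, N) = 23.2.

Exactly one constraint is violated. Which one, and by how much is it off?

Distance(M, N) = 23.2 — off by 6.10.

K = (0.00, 0.00) ✓; KW at -29.00° ✓; |KW| = 22.00 ✓; ∠KWM = 132.0° ✓; |WM| = 36.40 ✓; ∠(WM, MN) = 90.00° ✓; |MN| = 29.30 ✗.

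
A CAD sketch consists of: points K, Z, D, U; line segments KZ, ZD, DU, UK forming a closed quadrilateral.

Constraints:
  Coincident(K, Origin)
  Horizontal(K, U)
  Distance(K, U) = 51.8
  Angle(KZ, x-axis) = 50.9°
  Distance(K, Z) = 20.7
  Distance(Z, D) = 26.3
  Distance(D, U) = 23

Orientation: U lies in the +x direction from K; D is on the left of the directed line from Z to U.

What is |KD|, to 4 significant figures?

43.63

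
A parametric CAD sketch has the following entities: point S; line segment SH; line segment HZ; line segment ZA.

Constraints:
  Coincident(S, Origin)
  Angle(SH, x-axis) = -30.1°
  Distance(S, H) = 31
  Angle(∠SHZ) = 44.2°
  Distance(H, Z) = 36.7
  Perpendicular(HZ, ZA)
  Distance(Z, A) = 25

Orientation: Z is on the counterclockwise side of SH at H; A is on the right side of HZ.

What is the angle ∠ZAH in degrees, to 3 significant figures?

55.7°

S is at the origin; SH runs at -30.1° with length 31.0, so H = 31.0·(cos -30.1°, sin -30.1°) = (26.8, -15.5). ∠SHZ = 44.2°, so HZ runs at -30.1° + (180° − 44.2°) = 106° from the x-axis; with |HZ| = 36.7, Z = H + 36.7·(cos 106°, sin 106°) = (16.9, 19.8). HZ is perpendicular to ZA; with |ZA| = 25.0 on the right of HZ, A = Z + 25.0·(0.963, 0.271) = (41.0, 26.5). Then cos ∠ZAH = AZ·AH / (|AZ||AH|), giving 55.7°.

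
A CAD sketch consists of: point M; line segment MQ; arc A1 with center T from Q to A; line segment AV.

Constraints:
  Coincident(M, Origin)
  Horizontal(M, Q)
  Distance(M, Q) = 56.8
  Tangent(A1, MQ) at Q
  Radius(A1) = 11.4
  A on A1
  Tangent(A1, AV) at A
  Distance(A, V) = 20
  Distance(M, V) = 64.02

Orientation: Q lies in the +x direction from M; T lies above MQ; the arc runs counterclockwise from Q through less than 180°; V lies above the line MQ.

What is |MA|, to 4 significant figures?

68.43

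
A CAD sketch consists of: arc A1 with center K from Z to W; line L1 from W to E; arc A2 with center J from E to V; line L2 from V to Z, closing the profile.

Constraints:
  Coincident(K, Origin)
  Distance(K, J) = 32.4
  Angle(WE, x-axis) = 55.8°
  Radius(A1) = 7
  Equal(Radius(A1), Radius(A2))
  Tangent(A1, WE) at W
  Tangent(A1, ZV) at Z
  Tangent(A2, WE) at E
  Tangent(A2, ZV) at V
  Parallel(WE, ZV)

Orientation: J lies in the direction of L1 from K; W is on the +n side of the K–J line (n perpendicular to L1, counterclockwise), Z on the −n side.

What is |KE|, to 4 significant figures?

33.15

The slot axis is L1's direction at 55.8°, so u = (cos 55.8°, sin 55.8°) = (0.5621, 0.8271) and n = (−sin 55.8°, cos 55.8°) = (-0.8271, 0.5621). K is at the origin and J lies 32.4 along u from K, so J = 32.4·u = (18.21, 26.80). Tangency of A1 to both parallel lines with radius 7.0 puts W and Z at K ± 7.0·n: W = (-5.790, 3.935), Z = (5.790, -3.935). Equal radii place E and V the same way about J: E = J + 7.0·n = (12.42, 30.73), V = J − 7.0·n = (24.00, 22.86). Then |KE| = |E − K| = 33.15.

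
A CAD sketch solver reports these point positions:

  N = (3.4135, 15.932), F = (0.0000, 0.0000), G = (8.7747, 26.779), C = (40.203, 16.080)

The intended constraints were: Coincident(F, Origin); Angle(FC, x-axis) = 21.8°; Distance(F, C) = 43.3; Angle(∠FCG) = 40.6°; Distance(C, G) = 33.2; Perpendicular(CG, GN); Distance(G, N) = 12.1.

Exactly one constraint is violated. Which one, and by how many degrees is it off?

Perpendicular(CG, GN) — off by 7.50°.

F = (0.00, 0.00) ✓; FC at 21.80° ✓; |FC| = 43.30 ✓; ∠FCG = 40.60° ✓; |CG| = 33.20 ✓; ∠(CG, GN) = 82.50° ✗; |GN| = 12.10 ✓.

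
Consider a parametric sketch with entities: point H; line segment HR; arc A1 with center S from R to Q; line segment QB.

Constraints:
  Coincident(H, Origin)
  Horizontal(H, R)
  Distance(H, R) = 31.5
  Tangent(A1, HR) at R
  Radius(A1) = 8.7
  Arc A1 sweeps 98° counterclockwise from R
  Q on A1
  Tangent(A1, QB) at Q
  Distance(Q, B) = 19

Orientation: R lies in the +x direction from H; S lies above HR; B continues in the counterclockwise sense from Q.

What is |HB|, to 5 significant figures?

47.215

H is at the origin; HR is horizontal with |HR| = 31.5 and R on the +x side, so R = (31.500, 0.0000). Tangency of A1 to HR means the radius SR is perpendicular to HR, so S = R + (0, 8.7) = (31.500, 8.7000). On A1, R sits at bearing -90° from S; a 98° counterclockwise sweep puts Q at bearing 8°, so Q = S + 8.7·(cos 8°, sin 8°) = (40.115, 9.9108). Since A1 is tangent to QB there, SQ ⟂ QB, so QB runs along (−sin 8°, cos 8°); with |QB| = 19.0, B = (37.471, 28.726). Then |HB| = |B − H| = 47.215.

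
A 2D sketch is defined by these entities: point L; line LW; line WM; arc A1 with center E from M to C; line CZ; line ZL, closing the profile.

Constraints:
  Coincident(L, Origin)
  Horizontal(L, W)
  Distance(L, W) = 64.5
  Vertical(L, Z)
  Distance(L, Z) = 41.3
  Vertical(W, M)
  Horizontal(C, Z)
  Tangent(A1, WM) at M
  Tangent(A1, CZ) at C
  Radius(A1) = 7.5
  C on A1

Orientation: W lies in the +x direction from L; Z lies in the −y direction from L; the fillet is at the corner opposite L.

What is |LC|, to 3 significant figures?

70.4

The virtual corner opposite L is at (64.5, -41.3). Tangency of A1 to WM means the radius EM is perpendicular to WM and the tangent condition forces EC to be normal to CZ, with radius 7.5, so the center E sits 7.5 in from both sides at E = (57.0, -33.8). That places the tangent points at M = (64.5, -33.8) on WM and C = (57.0, -41.3) on CZ. Then |LC| = |C − L| = 70.4.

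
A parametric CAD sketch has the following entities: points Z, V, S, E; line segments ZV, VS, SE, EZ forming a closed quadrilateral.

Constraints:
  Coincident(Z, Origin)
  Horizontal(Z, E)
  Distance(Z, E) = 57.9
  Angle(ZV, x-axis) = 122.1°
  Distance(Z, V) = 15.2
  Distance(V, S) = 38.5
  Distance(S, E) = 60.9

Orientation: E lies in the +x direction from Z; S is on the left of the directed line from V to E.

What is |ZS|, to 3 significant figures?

46.1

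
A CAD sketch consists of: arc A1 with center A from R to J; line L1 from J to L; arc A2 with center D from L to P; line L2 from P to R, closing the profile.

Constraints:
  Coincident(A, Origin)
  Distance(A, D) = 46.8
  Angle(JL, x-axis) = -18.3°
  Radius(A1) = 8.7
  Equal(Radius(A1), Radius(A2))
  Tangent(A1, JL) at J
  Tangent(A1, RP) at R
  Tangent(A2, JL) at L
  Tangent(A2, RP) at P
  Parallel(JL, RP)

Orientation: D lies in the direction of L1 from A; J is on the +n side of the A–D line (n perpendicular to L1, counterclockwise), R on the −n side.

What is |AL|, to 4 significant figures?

47.60

Tangency of A1 to both parallel lines with radius 8.7 puts J and R at A ± 8.7·n: J = (2.732, 8.260), R = (-2.732, -8.260). Equal radii place L and P the same way about D: L = D + 8.7·n = (47.16, -6.435), P = D − 8.7·n = (41.70, -22.95). Then |AL| = |L − A| = 47.60.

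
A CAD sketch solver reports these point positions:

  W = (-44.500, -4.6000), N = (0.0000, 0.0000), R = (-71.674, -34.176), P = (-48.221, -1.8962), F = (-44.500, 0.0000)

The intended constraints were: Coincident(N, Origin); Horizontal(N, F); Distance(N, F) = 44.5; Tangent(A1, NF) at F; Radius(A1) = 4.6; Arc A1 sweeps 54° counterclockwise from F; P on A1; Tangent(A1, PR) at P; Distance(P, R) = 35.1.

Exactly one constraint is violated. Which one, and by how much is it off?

Distance(P, R) = 35.1 — off by 4.80.

N = (0.00, 0.00) ✓; N.y = 0.00, F.y = 0.00 ✓; |NF| = 44.50 ✓; ∠(WF, FN) = 90.00° ✓; |WF| = 4.600 ✓; bearing(W→P) − bearing(W→F) = 54.00° ✓; |WP| = 4.600 ✓; ∠(WP, PR) = 90.00° ✓; |PR| = 39.90 ✗.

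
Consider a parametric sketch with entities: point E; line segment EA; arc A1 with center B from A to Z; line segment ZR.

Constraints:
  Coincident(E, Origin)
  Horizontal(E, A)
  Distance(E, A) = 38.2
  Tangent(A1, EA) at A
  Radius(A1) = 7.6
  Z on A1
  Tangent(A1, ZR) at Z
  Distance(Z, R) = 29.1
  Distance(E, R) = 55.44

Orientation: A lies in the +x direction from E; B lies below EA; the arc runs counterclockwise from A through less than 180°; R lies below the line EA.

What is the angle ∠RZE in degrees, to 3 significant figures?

128°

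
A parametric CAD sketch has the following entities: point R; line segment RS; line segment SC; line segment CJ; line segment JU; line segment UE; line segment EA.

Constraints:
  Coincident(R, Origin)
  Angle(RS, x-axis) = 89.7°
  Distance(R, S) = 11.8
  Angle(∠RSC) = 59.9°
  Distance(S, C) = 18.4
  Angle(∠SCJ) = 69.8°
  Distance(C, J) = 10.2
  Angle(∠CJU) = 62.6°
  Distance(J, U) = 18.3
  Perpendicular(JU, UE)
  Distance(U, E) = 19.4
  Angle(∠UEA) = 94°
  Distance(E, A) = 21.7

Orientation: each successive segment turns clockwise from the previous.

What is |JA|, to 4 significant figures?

21.18

R is at the origin; RS runs at 89.7° with length 11.8, so S = (0.06178, 11.80). ∠RSC = 59.9° gives SC at -30.40° from the x-axis; with |SC| = 18.4, C = (15.93, 2.489). ∠SCJ = 69.8° gives CJ at -140.6° from the x-axis; with |CJ| = 10.2, J = (8.050, -3.985). ∠CJU = 62.6° gives JU at 102.0° from the x-axis; with |JU| = 18.3, U = (4.245, 13.91). JU is perpendicular to UE, so UE runs at 12.00°; with |UE| = 19.4, E = (23.22, 17.95). ∠UEA = 94.0° gives EA at -74.00° from the x-axis; with |EA| = 21.7, A = (29.20, -2.911). Then |JA| = |A − J| = 21.18.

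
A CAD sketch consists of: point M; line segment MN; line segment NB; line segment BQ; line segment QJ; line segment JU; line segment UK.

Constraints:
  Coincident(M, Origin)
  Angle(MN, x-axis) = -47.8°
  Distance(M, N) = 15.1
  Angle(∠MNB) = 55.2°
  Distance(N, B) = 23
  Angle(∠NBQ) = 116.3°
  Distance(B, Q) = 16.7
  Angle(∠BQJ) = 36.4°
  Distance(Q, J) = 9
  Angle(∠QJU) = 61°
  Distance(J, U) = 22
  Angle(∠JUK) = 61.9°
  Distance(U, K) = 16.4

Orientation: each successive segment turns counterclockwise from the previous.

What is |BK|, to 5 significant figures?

24.422

M is at the origin; MN runs at -47.8° with length 15.1, so N = (10.143, -11.186). ∠MNB = 55.2° gives NB at 77.000° from the x-axis; with |NB| = 23.0, B = (15.317, 11.224). ∠NBQ = 116.3° gives BQ at 140.70° from the x-axis; with |BQ| = 16.7, Q = (2.3937, 21.802). ∠BQJ = 36.4° gives QJ at -75.700° from the x-axis; with |QJ| = 9.0, J = (4.6167, 13.081). ∠QJU = 61.0° gives JU at 43.300° from the x-axis; with |JU| = 22.0, U = (20.628, 28.169). ∠JUK = 61.9° gives UK at 161.40° from the x-axis; with |UK| = 16.4, K = (5.0843, 33.400). Then |BK| = |K − B| = 24.422.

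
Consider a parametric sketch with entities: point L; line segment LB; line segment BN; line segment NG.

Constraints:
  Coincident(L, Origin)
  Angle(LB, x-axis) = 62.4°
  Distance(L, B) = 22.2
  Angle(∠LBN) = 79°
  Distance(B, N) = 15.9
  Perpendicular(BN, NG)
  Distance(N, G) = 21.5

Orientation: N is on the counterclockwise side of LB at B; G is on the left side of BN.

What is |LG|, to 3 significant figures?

11.7

∠LBN = 79.0°, so BN runs at 62.4° + (180° − 79.0°) = 163° from the x-axis; with |BN| = 15.9, N = B + 15.9·(cos 163°, sin 163°) = (-4.95, 24.2). The perpendicularity gives NG at right angles to BN; with |NG| = 21.5 on the left of BN, G = N + 21.5·(-0.286, -0.958) = (-11.1, 3.61). Then |LG| = |G − L| = 11.7.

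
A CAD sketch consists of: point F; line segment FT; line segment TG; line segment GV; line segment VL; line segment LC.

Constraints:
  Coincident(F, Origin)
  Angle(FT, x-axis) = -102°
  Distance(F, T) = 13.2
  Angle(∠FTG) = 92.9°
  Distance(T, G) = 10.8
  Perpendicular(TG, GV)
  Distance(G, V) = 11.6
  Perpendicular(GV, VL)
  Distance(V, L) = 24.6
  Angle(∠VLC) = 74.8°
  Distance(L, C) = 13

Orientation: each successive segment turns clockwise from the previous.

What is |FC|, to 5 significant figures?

17.151

F is at the origin; FT runs at -102.0° with length 13.2, so T = (-2.7444, -12.912). ∠FTG = 92.9° gives TG at 170.90° from the x-axis; with |TG| = 10.8, G = (-13.409, -11.203). TG ⟂ GV, so GV runs at 80.900°; with |GV| = 11.6, V = (-11.574, 0.25056). The perpendicularity gives VL at right angles to GV, so VL runs at -9.1000°; with |VL| = 24.6, L = (12.717, -3.6401). ∠VLC = 74.8° gives LC at -114.30° from the x-axis; with |LC| = 13.0, C = (7.3668, -15.488). Then |FC| = |C − F| = 17.151.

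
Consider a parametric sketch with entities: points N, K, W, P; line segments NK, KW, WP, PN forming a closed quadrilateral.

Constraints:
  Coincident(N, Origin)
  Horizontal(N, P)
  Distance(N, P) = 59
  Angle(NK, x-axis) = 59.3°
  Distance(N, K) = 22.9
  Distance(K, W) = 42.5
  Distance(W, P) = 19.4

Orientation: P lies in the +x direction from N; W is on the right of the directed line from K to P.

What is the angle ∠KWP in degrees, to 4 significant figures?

105.6°

Checks: |KW| = 42.50 ✓; |WP| = 19.40 ✓.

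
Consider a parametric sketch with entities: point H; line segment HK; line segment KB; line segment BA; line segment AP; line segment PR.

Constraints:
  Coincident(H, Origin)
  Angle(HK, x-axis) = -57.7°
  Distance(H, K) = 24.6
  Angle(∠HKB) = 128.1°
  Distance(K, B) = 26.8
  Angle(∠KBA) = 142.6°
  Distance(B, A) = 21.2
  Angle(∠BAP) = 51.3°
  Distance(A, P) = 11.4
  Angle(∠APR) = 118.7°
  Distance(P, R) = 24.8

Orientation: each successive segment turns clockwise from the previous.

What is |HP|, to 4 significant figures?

47.90

∠KBA = 142.6° gives BA at -147.0° from the x-axis; with |BA| = 21.2, A = (-13.62, -57.59). ∠BAP = 51.3° gives AP at 84.30° from the x-axis; with |AP| = 11.4, P = (-12.49, -46.24). Then |HP| = |P − H| = 47.90.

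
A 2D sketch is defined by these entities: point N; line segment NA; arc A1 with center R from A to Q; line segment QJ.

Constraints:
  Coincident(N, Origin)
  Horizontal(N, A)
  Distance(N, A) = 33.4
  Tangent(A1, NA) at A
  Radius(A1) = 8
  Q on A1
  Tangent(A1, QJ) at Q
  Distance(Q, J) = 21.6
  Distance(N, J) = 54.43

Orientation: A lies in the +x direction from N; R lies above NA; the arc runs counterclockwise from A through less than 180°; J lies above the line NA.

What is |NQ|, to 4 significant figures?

41.35

N is at the origin; N and A share the same y with |NA| = 33.4 and A on the +x side, so A = (33.40, 0.000). A1 meets NA tangentially, so RA is at right angles to NA, so R = A + (0, 8) = (33.40, 8.000). Since RQ ⟂ QJ (tangency), |RJ| = √(8.0² + 21.6²) = 23.03 regardless of where Q sits on A1. So J lies on both circle(N, 54.43) and circle(R, 23.03); the above-NA intersection is J = (47.85, 25.93). Q is the foot of the tangent from J: Q = (40.98, 5.456).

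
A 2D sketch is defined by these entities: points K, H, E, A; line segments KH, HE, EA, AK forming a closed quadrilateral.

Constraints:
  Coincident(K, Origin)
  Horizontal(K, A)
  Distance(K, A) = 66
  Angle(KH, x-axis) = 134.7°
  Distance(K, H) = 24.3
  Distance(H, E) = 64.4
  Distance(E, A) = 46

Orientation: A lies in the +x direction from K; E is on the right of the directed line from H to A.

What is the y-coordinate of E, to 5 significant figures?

-27.542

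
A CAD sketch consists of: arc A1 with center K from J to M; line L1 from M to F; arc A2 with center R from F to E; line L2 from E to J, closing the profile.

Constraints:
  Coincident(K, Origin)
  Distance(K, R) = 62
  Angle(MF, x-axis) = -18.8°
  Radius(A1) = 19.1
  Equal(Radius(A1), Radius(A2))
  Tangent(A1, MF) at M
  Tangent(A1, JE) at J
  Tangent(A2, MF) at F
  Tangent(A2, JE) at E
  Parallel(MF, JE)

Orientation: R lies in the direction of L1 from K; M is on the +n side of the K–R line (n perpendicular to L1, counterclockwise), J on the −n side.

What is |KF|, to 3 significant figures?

64.9

Tangency of A1 to both parallel lines with radius 19.1 puts M and J at K ± 19.1·n: M = (6.16, 18.1), J = (-6.16, -18.1). Equal radii place F and E the same way about R: F = R + 19.1·n = (64.8, -1.90), E = R − 19.1·n = (52.5, -38.1). Then |KF| = |F − K| = 64.9.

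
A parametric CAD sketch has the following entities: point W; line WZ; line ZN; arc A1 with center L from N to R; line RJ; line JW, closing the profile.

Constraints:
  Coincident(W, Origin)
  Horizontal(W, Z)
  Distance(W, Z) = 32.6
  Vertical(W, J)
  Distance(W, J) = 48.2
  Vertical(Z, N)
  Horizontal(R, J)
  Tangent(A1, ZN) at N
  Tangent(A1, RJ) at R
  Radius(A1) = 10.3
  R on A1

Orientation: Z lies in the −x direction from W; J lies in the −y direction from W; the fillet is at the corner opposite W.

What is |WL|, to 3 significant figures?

44.0

W is at the origin; WZ is horizontal with |WZ| = 32.6 and Z on the −x side, so Z = (-32.6, 0.00). WJ is vertical with |WJ| = 48.2 and J on the −y side, so J = (0.00, -48.2). The virtual corner opposite W is at (-32.6, -48.2). Since A1 is tangent to ZN there, LN ⟂ ZN and tangency of A1 to RJ means the radius LR is perpendicular to RJ, with radius 10.3, so the center L sits 10.3 in from both sides at L = (-22.3, -37.9). Then |WL| = |L − W| = 44.0.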